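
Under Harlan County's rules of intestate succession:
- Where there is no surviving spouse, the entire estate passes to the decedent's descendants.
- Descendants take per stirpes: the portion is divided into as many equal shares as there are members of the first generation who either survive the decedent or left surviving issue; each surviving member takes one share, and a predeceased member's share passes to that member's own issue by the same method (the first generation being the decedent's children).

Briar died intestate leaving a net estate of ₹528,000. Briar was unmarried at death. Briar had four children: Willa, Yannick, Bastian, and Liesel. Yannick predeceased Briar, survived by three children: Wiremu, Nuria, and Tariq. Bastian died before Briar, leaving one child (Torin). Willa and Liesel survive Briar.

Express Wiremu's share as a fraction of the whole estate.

The entire ₹528,000 passes to the descendants.
That amount (₹528,000) is divided into 4 shares of ₹132,000: Willa and Liesel each take ₹132,000; Yannick's ₹132,000 share passes to Yannick's issue; Bastian's ₹132,000 share passes to Bastian's issue.
Yannick's share (₹132,000) is divided into 3 shares of ₹44,000: Wiremu, Nuria, and Tariq each take ₹44,000.
Bastian's share (₹132,000) passes entirely to Torin.

Wiremu receives 1/12 of the estate.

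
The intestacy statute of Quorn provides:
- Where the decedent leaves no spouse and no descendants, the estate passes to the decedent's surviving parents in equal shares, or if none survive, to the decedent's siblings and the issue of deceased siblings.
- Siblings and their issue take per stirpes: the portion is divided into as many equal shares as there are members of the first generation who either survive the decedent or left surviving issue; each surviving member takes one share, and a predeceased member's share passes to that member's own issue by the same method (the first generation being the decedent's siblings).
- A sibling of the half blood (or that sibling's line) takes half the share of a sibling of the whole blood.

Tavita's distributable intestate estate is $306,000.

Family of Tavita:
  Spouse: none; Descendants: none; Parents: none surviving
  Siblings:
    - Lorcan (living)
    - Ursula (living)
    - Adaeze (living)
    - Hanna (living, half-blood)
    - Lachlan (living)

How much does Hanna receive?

Hanna receives $34,000.

The entire $306,000 passes to the siblings and their issue.
Counting each half-blood sibling's line as half a unit, there are 9/2 units in $306,000, so one unit is $68,000. Whole-blood lines (Lorcan, Ursula, Adaeze, and Lachlan) take $68,000 each; half-blood lines (Hanna) take $34,000 each.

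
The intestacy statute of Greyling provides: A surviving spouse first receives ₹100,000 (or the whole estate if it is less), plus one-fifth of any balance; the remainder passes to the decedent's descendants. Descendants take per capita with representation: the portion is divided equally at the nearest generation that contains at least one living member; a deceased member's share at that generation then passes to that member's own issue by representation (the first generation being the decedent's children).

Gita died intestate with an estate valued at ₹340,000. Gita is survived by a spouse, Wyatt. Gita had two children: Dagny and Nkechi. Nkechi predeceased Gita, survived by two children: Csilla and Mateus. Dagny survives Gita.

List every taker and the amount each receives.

Wyatt first takes ₹100,000, leaving a balance of ₹240,000. Wyatt then takes one-fifth of the balance (₹48,000), for a total of ₹148,000. The remaining ₹192,000 passes to the descendants.
The descendants' portion (₹192,000) is divided into 2 shares of ₹96,000: Dagny takes ₹96,000; Nkechi's ₹96,000 share passes to Nkechi's issue.
Nkechi's share (₹96,000) is divided into 2 shares of ₹48,000: Csilla and Mateus each take ₹48,000.

Wyatt: ₹148,000; Dagny: ₹96,000; Csilla: ₹48,000; Mateus: ₹48,000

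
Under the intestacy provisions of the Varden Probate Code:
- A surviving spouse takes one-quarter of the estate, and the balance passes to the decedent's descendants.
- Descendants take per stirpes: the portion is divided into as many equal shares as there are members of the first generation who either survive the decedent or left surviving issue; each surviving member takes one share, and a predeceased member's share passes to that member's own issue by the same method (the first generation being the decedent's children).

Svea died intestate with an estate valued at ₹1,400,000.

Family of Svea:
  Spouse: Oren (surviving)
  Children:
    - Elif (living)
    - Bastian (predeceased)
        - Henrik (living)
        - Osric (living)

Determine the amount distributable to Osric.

Osric receives ₹262,500.

Oren takes one-quarter of ₹1,400,000 = ₹350,000. The remaining ₹1,050,000 passes to the descendants.
The descendants' portion (₹1,050,000) is divided into 2 shares of ₹525,000: Elif takes ₹525,000; Bastian's ₹525,000 share passes to Bastian's issue.
Bastian's share (₹525,000) is divided into 2 shares of ₹262,500: Henrik and Osric each take ₹262,500.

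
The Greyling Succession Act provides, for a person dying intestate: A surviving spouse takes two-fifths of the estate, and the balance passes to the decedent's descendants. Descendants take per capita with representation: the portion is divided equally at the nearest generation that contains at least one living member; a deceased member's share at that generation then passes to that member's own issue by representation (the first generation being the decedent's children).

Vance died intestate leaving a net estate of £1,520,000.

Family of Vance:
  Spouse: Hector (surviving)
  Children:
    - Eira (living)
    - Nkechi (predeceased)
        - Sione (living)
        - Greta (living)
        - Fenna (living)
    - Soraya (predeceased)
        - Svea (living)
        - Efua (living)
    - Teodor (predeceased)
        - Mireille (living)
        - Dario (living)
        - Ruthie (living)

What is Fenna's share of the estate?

Hector takes two-fifths of £1,520,000 = £608,000. The remaining £912,000 passes to the descendants.
The descendants' portion (£912,000) is divided into 4 shares of £228,000: Eira takes £228,000; Nkechi's £228,000 share passes to Nkechi's issue; Soraya's £228,000 share passes to Soraya's issue; Teodor's £228,000 share passes to Teodor's issue.
Nkechi's share (£228,000) is divided into 3 shares of £76,000: Sione, Greta, and Fenna each take £76,000.
Soraya's share (£228,000) is divided into 2 shares of £114,000: Svea and Efua each take £114,000.
Teodor's share (£228,000) is divided into 3 shares of £76,000: Mireille, Dario, and Ruthie each take £76,000.

Fenna receives £76,000.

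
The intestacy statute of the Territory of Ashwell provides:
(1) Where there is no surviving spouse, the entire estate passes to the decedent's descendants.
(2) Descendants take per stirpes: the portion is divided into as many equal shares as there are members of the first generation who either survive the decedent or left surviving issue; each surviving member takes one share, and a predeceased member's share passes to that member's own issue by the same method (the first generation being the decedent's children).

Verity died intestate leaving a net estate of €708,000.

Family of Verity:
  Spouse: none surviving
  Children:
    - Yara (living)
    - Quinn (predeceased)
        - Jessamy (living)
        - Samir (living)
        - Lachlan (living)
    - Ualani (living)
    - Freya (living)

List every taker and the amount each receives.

The entire €708,000 passes to the descendants.
That amount (€708,000) is divided into 4 shares of €177,000: Yara, Ualani, and Freya each take €177,000; Quinn's €177,000 share passes to Quinn's issue.
Quinn's share (€177,000) is divided into 3 shares of €59,000: Jessamy, Samir, and Lachlan each take €59,000.

Yara: €177,000; Jessamy: €59,000; Samir: €59,000; Lachlan: €59,000; Ualani: €177,000; Freya: €177,000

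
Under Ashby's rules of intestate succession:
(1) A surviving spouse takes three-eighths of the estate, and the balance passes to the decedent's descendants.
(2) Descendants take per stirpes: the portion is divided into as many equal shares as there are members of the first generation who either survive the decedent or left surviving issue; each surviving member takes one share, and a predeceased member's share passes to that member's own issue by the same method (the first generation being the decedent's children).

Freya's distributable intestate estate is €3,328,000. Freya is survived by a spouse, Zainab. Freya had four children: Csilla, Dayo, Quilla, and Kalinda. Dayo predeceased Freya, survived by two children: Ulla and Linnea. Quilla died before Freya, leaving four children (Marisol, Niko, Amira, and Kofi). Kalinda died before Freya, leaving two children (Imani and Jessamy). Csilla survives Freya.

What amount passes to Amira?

Zainab takes three-eighths of €3,328,000 = €1,248,000. The remaining €2,080,000 passes to the descendants.
The descendants' portion (€2,080,000) is divided into 4 shares of €520,000: Csilla takes €520,000; Dayo's €520,000 share passes to Dayo's issue; Quilla's €520,000 share passes to Quilla's issue; Kalinda's €520,000 share passes to Kalinda's issue.
Dayo's share (€520,000) is divided into 2 shares of €260,000: Ulla and Linnea each take €260,000.
Quilla's share (€520,000) is divided into 4 shares of €130,000: Marisol, Niko, Amira, and Kofi each take €130,000.
Kalinda's share (€520,000) is divided into 2 shares of €260,000: Imani and Jessamy each take €260,000.

Amira receives €130,000.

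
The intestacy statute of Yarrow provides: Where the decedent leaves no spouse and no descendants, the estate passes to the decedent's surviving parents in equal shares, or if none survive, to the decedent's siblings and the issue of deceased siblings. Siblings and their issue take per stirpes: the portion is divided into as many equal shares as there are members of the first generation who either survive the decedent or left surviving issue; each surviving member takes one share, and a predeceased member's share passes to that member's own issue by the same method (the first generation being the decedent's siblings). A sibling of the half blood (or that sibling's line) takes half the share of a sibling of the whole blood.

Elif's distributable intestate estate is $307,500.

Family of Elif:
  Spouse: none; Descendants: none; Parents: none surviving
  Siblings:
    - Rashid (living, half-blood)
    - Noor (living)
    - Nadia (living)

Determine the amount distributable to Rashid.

Rashid receives $61,500.

The entire $307,500 passes to the siblings and their issue.
Counting each half-blood sibling's line as half a unit, there are 5/2 units in $307,500, so one unit is $123,000. Whole-blood lines (Noor and Nadia) take $123,000 each; half-blood lines (Rashid) take $61,500 each.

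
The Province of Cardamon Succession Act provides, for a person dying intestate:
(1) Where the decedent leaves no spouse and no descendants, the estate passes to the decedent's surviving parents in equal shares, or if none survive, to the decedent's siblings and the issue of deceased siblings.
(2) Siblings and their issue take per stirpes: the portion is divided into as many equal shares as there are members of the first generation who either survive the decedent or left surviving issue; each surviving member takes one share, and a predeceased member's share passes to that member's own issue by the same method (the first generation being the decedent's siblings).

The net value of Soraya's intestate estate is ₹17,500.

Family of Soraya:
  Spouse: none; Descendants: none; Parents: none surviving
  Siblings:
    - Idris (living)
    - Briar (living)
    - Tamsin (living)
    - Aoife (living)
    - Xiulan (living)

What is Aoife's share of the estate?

Aoife receives ₹3,500.

The entire ₹17,500 passes to the siblings and their issue.
That amount (₹17,500) is divided into 5 shares of ₹3,500: Idris, Briar, Tamsin, Aoife, and Xiulan each take ₹3,500.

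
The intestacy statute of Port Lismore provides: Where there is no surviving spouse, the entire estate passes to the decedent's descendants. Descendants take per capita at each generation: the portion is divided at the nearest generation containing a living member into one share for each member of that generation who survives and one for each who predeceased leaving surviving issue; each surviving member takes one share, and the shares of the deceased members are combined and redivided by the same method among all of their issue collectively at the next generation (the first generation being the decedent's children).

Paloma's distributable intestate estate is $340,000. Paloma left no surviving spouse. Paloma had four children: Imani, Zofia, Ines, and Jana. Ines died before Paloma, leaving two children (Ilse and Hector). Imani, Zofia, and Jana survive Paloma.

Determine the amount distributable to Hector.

The entire $340,000 passes to the descendants.
That amount ($340,000) is divided at the children's generation into 4 shares of $85,000. Imani, Zofia, and Jana each take $85,000. The remaining share for the deceased Ines ($85,000) is carried to the next generation.
That pool ($85,000) is divided at the grandchildren's generation equally among Ilse and Hector: $42,500 each.

Hector receives $42,500.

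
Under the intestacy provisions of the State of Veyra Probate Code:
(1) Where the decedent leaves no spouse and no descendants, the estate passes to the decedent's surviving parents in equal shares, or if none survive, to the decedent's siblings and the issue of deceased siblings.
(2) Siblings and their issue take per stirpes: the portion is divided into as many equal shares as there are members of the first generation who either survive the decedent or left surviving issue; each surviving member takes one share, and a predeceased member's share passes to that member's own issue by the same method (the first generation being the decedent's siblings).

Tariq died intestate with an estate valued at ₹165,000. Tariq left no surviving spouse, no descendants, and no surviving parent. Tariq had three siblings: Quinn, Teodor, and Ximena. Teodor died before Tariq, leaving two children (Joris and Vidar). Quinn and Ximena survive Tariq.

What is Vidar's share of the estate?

Vidar receives ₹27,500.

The entire ₹165,000 passes to the siblings and their issue.
That amount (₹165,000) is divided into 3 shares of ₹55,000: Quinn and Ximena each take ₹55,000; Teodor's ₹55,000 share passes to Teodor's issue.
Teodor's share (₹55,000) is divided into 2 shares of ₹27,500: Joris and Vidar each take ₹27,500.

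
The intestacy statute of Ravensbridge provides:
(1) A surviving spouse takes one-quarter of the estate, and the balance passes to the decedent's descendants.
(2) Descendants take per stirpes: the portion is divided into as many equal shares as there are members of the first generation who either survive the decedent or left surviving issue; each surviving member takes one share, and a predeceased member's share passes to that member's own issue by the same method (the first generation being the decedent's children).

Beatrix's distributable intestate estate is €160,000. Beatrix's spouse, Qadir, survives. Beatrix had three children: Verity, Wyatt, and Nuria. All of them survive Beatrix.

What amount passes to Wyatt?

Wyatt receives €40,000.

Qadir takes one-quarter of €160,000 = €40,000. The remaining €120,000 passes to the descendants.
The descendants' portion (€120,000) is divided into 3 shares of €40,000: Verity, Wyatt, and Nuria each take €40,000.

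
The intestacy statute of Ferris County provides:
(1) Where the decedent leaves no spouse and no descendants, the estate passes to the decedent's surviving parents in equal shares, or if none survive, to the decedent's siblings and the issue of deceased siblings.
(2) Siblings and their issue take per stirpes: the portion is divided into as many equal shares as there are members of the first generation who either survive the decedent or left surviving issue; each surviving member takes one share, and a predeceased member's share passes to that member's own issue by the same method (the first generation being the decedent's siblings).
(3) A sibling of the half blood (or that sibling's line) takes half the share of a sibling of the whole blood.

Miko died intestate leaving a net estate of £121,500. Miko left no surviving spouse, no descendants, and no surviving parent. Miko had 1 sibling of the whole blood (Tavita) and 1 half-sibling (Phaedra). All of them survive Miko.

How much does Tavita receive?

Tavita receives £81,000.

The entire £121,500 passes to the siblings and their issue.
Counting each half-blood sibling's line as half a unit, there are 3/2 units in £121,500, so one unit is £81,000. Whole-blood lines (Tavita) take £81,000 each; half-blood lines (Phaedra) take £40,500 each.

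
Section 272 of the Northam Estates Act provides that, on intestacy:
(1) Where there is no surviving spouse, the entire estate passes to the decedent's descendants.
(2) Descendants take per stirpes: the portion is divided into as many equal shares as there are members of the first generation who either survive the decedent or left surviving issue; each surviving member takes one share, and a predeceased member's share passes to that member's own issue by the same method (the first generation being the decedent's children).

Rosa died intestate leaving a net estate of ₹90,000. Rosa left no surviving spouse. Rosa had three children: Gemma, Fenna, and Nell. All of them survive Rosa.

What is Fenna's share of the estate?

The entire ₹90,000 passes to the descendants.
That amount (₹90,000) is divided into 3 shares of ₹30,000: Gemma, Fenna, and Nell each take ₹30,000.

Fenna receives ₹30,000.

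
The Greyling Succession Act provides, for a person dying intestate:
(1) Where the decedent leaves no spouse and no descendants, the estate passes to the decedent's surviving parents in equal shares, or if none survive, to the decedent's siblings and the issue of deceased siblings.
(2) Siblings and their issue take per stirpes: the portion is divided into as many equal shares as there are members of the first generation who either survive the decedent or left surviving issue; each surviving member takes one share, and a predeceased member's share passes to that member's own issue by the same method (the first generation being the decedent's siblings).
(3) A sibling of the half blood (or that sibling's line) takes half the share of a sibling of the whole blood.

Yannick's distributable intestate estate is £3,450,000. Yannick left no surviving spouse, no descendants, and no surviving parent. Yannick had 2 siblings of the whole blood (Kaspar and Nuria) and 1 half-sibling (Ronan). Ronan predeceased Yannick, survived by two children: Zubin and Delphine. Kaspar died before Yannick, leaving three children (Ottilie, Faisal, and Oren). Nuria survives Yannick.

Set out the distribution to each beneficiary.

The entire £3,450,000 passes to the siblings and their issue.
Counting each half-blood sibling's line as half a unit, there are 5/2 units in £3,450,000, so one unit is £1,380,000. Whole-blood lines (Kaspar and Nuria) take £1,380,000 each; half-blood lines (Ronan) take £690,000 each.
Ronan's share (£690,000) is divided into 2 shares of £345,000: Zubin and Delphine each take £345,000.
Kaspar's share (£1,380,000) is divided into 3 shares of £460,000: Ottilie, Faisal, and Oren each take £460,000.

Zubin: £345,000; Delphine: £345,000; Ottilie: £460,000; Faisal: £460,000; Oren: £460,000; Nuria: £1,380,000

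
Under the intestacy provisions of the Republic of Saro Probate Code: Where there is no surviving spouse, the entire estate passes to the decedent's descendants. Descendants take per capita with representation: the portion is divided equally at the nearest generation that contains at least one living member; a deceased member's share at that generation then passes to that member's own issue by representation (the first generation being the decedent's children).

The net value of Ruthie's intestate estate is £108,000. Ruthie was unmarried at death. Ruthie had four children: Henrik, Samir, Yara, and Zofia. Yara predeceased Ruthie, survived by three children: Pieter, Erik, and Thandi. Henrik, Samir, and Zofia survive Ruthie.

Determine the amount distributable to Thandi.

Thandi receives £9,000.

The entire £108,000 passes to the descendants.
That amount (£108,000) is divided into 4 shares of £27,000: Henrik, Samir, and Zofia each take £27,000; Yara's £27,000 share passes to Yara's issue.
Yara's share (£27,000) is divided into 3 shares of £9,000: Pieter, Erik, and Thandi each take £9,000.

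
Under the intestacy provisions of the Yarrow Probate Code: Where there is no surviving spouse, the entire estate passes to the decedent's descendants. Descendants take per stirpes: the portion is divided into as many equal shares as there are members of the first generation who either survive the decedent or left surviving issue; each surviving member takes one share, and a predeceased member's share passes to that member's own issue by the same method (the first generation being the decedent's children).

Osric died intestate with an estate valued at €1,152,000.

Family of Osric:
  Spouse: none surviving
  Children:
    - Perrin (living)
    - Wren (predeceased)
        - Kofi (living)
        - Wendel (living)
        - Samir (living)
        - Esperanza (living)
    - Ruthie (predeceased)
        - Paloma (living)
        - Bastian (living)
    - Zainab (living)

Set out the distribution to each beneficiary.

The entire €1,152,000 passes to the descendants.
That amount (€1,152,000) is divided into 4 shares of €288,000: Perrin and Zainab each take €288,000; Wren's €288,000 share passes to Wren's issue; Ruthie's €288,000 share passes to Ruthie's issue.
Wren's share (€288,000) is divided into 4 shares of €72,000: Kofi, Wendel, Samir, and Esperanza each take €72,000.
Ruthie's share (€288,000) is divided into 2 shares of €144,000: Paloma and Bastian each take €144,000.

Perrin: €288,000; Kofi: €72,000; Wendel: €72,000; Samir: €72,000; Esperanza: €72,000; Paloma: €144,000; Bastian: €144,000; Zainab: €288,000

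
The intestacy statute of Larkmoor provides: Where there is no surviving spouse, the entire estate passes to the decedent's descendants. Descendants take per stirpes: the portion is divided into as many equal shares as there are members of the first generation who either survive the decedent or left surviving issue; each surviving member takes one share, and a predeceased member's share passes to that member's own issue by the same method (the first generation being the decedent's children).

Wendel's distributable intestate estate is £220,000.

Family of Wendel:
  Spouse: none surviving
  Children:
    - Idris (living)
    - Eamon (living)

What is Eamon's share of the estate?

The entire £220,000 passes to the descendants.
That amount (£220,000) is divided into 2 shares of £110,000: Idris and Eamon each take £110,000.

Eamon receives £110,000.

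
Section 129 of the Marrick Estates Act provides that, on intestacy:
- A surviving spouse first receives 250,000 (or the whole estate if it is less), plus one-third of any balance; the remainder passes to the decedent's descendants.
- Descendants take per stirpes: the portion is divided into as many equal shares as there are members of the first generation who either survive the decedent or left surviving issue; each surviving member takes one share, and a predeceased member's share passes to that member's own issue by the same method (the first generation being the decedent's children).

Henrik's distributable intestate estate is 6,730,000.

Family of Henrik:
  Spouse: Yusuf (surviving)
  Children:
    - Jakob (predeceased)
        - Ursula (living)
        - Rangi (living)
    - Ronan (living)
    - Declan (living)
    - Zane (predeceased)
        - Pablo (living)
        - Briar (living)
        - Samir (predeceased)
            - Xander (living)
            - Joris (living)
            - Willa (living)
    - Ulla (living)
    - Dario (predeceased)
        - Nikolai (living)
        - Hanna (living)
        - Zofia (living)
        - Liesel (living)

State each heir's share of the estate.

Yusuf first takes 250,000, leaving a balance of 6,480,000. Yusuf then takes one-third of the balance (2,160,000), for a total of 2,410,000. The remaining 4,320,000 passes to the descendants.
The descendants' portion (4,320,000) is divided into 6 shares of 720,000: Ronan, Declan, and Ulla each take 720,000; Jakob's 720,000 share passes to Jakob's issue; Zane's 720,000 share passes to Zane's issue; Dario's 720,000 share passes to Dario's issue.
Jakob's share (720,000) is divided into 2 shares of 360,000: Ursula and Rangi each take 360,000.
Zane's share (720,000) is divided into 3 shares of 240,000: Pablo and Briar each take 240,000; Samir's 240,000 share passes to Samir's issue.
Samir's share (240,000) is divided into 3 shares of 80,000: Xander, Joris, and Willa each take 80,000.
Dario's share (720,000) is divided into 4 shares of 180,000: Nikolai, Hanna, Zofia, and Liesel each take 180,000.

Yusuf: 2,410,000; Ursula: 360,000; Rangi: 360,000; Ronan: 720,000; Declan: 720,000; Pablo: 240,000; Briar: 240,000; Xander: 80,000; Joris: 80,000; Willa: 80,000; Ulla: 720,000; Nikolai: 180,000; Hanna: 180,000; Zofia: 180,000; Liesel: 180,000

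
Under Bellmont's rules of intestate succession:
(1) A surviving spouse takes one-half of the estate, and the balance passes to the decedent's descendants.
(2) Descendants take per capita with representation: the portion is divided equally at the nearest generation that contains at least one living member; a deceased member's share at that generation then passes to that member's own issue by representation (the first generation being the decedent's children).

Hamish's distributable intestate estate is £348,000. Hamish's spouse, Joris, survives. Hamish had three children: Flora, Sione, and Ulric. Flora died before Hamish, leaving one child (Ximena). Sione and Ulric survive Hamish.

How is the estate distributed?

Joris: £174,000; Ximena: £58,000; Sione: £58,000; Ulric: £58,000

Joris takes one-half of £348,000 = £174,000. The remaining £174,000 passes to the descendants.
The descendants' portion (£174,000) is divided into 3 shares of £58,000: Sione and Ulric each take £58,000; Flora's £58,000 share passes to Flora's issue.
Flora's share (£58,000) passes entirely to Ximena.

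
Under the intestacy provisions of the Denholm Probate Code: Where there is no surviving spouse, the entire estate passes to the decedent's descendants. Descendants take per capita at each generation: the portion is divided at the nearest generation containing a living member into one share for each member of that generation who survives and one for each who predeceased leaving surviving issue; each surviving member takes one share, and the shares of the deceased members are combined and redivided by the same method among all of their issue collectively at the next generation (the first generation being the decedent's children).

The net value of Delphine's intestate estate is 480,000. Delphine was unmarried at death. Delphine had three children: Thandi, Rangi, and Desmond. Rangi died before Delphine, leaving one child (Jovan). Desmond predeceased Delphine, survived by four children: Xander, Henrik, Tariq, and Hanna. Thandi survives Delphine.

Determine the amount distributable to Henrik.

Henrik receives 64,000.

The entire 480,000 passes to the descendants.
That amount (480,000) is divided at the children's generation into 3 shares of 160,000. Thandi takes 160,000. The 2 shares of the deceased (Rangi and Desmond) are combined into a pool of 320,000.
That pool (320,000) is divided at the grandchildren's generation equally among Jovan, Xander, Henrik, Tariq, and Hanna: 64,000 each.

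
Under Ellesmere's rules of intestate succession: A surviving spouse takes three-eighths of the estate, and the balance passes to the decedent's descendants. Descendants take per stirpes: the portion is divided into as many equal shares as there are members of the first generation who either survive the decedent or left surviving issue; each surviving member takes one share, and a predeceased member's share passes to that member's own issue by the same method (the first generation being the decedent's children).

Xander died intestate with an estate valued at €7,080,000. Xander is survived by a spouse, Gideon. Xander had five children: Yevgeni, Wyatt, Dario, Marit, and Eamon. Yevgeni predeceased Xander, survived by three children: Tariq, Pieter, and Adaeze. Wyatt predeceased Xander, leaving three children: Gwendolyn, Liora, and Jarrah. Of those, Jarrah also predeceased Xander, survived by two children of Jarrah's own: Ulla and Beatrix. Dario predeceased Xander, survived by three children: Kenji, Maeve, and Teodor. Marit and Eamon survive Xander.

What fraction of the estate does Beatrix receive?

Beatrix receives 1/48 of the estate.

Gideon takes three-eighths of €7,080,000 = €2,655,000. The remaining €4,425,000 passes to the descendants.
The descendants' portion (€4,425,000) is divided into 5 shares of €885,000: Marit and Eamon each take €885,000; Yevgeni's €885,000 share passes to Yevgeni's issue; Wyatt's €885,000 share passes to Wyatt's issue; Dario's €885,000 share passes to Dario's issue.
Yevgeni's share (€885,000) is divided into 3 shares of €295,000: Tariq, Pieter, and Adaeze each take €295,000.
Wyatt's share (€885,000) is divided into 3 shares of €295,000: Gwendolyn and Liora each take €295,000; Jarrah's €295,000 share passes to Jarrah's issue.
Jarrah's share (€295,000) is divided into 2 shares of €147,500: Ulla and Beatrix each take €147,500.
Dario's share (€885,000) is divided into 3 shares of €295,000: Kenji, Maeve, and Teodor each take €295,000.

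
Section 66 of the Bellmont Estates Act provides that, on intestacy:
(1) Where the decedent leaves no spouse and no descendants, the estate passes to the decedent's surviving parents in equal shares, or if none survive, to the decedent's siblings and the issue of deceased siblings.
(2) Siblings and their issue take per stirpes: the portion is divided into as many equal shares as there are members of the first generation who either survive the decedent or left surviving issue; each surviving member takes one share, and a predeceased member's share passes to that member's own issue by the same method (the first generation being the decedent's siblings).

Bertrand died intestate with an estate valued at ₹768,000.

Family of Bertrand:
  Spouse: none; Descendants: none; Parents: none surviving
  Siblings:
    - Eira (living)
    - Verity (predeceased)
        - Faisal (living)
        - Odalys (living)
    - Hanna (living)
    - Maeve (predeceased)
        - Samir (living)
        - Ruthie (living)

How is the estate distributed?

Eira: ₹192,000; Faisal: ₹96,000; Odalys: ₹96,000; Hanna: ₹192,000; Samir: ₹96,000; Ruthie: ₹96,000

The entire ₹768,000 passes to the siblings and their issue.
That amount (₹768,000) is divided into 4 shares of ₹192,000: Eira and Hanna each take ₹192,000; Verity's ₹192,000 share passes to Verity's issue; Maeve's ₹192,000 share passes to Maeve's issue.
Verity's share (₹192,000) is divided into 2 shares of ₹96,000: Faisal and Odalys each take ₹96,000.
Maeve's share (₹192,000) is divided into 2 shares of ₹96,000: Samir and Ruthie each take ₹96,000.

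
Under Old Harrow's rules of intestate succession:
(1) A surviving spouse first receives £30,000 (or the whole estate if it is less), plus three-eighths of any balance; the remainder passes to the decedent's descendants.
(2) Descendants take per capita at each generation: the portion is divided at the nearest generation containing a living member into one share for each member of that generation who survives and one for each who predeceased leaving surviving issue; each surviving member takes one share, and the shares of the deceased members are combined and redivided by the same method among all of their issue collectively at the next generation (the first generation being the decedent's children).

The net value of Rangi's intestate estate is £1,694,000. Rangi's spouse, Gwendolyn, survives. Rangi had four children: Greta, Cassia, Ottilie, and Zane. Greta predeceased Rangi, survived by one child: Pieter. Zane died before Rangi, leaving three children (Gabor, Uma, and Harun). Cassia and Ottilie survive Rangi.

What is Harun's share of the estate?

Gwendolyn first takes £30,000, leaving a balance of £1,664,000. Gwendolyn then takes three-eighths of the balance (£624,000), for a total of £654,000. The remaining £1,040,000 passes to the descendants.
The descendants' portion (£1,040,000) is divided at the children's generation into 4 shares of £260,000. Cassia and Ottilie each take £260,000. The 2 shares of the deceased (Greta and Zane) are combined into a pool of £520,000.
That pool (£520,000) is divided at the grandchildren's generation equally among Pieter, Gabor, Uma, and Harun: £130,000 each.

Harun receives £130,000.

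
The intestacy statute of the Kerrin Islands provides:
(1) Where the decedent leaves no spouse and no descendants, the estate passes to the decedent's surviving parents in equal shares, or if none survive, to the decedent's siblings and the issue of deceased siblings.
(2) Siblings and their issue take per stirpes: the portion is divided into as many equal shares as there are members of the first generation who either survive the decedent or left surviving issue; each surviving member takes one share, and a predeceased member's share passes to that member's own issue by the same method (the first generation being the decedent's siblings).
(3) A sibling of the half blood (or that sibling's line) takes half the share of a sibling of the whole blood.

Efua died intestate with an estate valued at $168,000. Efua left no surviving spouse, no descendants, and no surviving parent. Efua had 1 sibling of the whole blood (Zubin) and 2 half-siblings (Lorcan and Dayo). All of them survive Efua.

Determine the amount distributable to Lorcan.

The entire $168,000 passes to the siblings and their issue.
Counting each half-blood sibling's line as half a unit, there are 2 units in $168,000, so one unit is $84,000. Whole-blood lines (Zubin) take $84,000 each; half-blood lines (Lorcan and Dayo) take $42,000 each.

Lorcan receives $42,000.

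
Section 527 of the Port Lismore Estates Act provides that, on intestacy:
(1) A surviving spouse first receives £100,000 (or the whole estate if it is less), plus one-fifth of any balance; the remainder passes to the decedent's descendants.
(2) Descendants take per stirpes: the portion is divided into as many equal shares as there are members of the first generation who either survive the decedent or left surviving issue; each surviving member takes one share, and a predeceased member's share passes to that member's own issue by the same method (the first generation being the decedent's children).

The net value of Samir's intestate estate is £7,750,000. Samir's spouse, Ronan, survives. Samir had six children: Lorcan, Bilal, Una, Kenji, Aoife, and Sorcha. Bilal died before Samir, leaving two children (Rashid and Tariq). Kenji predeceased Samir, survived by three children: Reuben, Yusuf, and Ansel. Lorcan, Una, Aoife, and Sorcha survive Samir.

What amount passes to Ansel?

Ansel receives £340,000.

Ronan first takes £100,000, leaving a balance of £7,650,000. Ronan then takes one-fifth of the balance (£1,530,000), for a total of £1,630,000. The remaining £6,120,000 passes to the descendants.
The descendants' portion (£6,120,000) is divided into 6 shares of £1,020,000: Lorcan, Una, Aoife, and Sorcha each take £1,020,000; Bilal's £1,020,000 share passes to Bilal's issue; Kenji's £1,020,000 share passes to Kenji's issue.
Bilal's share (£1,020,000) is divided into 2 shares of £510,000: Rashid and Tariq each take £510,000.
Kenji's share (£1,020,000) is divided into 3 shares of £340,000: Reuben, Yusuf, and Ansel each take £340,000.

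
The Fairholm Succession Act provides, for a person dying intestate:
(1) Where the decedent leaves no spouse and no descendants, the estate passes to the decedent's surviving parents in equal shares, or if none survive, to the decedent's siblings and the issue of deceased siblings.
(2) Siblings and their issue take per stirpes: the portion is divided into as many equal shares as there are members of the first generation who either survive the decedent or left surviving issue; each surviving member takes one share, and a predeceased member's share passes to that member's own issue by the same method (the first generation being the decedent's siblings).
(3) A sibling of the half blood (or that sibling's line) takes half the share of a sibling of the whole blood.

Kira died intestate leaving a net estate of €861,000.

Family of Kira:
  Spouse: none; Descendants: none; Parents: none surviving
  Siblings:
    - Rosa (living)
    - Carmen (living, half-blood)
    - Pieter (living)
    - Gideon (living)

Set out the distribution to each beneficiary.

Rosa: €246,000; Carmen: €123,000; Pieter: €246,000; Gideon: €246,000

The entire €861,000 passes to the siblings and their issue.
Counting each half-blood sibling's line as half a unit, there are 7/2 units in €861,000, so one unit is €246,000. Whole-blood lines (Rosa, Pieter, and Gideon) take €246,000 each; half-blood lines (Carmen) take €123,000 each.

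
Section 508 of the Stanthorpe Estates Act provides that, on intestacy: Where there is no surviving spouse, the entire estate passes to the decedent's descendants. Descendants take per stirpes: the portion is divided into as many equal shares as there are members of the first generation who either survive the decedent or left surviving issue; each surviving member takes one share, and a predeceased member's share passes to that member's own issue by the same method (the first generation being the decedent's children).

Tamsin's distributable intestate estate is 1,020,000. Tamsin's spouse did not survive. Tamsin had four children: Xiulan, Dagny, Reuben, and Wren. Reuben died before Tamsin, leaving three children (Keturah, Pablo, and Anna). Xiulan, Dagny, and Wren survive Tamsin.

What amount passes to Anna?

Anna receives 85,000.

The entire 1,020,000 passes to the descendants.
That amount (1,020,000) is divided into 4 shares of 255,000: Xiulan, Dagny, and Wren each take 255,000; Reuben's 255,000 share passes to Reuben's issue.
Reuben's share (255,000) is divided into 3 shares of 85,000: Keturah, Pablo, and Anna each take 85,000.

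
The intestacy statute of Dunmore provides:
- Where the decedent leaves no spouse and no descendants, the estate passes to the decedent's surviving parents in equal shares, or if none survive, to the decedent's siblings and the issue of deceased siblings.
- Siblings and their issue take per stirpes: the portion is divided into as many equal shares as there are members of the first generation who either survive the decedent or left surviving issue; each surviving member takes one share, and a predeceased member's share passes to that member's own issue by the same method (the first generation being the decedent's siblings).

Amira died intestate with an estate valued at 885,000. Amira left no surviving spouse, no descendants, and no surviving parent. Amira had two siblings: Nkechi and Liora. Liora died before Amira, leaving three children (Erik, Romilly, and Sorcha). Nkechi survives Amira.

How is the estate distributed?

Nkechi: 442,500; Erik: 147,500; Romilly: 147,500; Sorcha: 147,500

The entire 885,000 passes to the siblings and their issue.
That amount (885,000) is divided into 2 shares of 442,500: Nkechi takes 442,500; Liora's 442,500 share passes to Liora's issue.
Liora's share (442,500) is divided into 3 shares of 147,500: Erik, Romilly, and Sorcha each take 147,500.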